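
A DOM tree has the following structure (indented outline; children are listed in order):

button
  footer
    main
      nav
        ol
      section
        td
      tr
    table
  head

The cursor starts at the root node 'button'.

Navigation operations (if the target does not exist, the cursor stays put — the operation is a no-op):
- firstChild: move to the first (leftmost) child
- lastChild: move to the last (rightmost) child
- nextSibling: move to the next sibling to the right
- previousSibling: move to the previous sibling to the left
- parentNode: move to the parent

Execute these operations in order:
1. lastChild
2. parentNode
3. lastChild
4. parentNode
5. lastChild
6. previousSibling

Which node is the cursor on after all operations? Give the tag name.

After 1 (lastChild): head
After 2 (parentNode): button
After 3 (lastChild): head
After 4 (parentNode): button
After 5 (lastChild): head
After 6 (previousSibling): footer

Answer: footer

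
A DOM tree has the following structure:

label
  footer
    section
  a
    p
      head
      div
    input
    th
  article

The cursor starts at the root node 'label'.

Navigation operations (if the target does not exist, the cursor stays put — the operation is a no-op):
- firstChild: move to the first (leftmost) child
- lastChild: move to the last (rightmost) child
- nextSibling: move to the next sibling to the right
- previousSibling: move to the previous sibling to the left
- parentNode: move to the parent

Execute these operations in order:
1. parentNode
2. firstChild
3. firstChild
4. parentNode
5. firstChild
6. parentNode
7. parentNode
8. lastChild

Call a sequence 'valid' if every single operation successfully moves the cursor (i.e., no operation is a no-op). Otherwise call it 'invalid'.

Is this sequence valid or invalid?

Answer: invalid

Derivation:
After 1 (parentNode): label (no-op, stayed)
After 2 (firstChild): footer
After 3 (firstChild): section
After 4 (parentNode): footer
After 5 (firstChild): section
After 6 (parentNode): footer
After 7 (parentNode): label
After 8 (lastChild): article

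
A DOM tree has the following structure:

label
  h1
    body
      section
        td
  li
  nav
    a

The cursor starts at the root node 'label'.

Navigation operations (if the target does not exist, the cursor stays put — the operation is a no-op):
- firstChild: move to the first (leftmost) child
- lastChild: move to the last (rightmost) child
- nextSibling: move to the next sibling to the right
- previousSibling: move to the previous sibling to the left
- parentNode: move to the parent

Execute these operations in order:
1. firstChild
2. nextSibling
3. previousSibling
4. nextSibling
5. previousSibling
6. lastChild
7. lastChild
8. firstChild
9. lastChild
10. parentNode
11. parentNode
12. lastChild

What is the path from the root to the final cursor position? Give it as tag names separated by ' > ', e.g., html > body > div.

Answer: label > h1 > body > section

Derivation:
After 1 (firstChild): h1
After 2 (nextSibling): li
After 3 (previousSibling): h1
After 4 (nextSibling): li
After 5 (previousSibling): h1
After 6 (lastChild): body
After 7 (lastChild): section
After 8 (firstChild): td
After 9 (lastChild): td (no-op, stayed)
After 10 (parentNode): section
After 11 (parentNode): body
After 12 (lastChild): section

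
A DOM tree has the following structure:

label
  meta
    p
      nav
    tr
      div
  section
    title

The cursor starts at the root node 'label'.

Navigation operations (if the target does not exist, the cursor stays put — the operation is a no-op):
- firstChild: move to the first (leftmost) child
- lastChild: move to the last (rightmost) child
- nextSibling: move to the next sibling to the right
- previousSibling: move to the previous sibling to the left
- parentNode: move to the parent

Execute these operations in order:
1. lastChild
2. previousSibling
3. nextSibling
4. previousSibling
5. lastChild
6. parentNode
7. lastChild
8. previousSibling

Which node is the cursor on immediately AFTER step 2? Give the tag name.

Answer: meta

Derivation:
After 1 (lastChild): section
After 2 (previousSibling): meta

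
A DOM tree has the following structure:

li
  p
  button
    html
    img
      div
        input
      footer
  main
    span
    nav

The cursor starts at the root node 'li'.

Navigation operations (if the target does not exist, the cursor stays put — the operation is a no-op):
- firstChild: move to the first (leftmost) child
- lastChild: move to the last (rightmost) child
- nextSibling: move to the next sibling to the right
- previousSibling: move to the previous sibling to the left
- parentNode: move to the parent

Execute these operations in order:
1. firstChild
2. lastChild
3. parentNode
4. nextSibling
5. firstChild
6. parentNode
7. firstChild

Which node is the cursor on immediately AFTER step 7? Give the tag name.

Answer: p

Derivation:
After 1 (firstChild): p
After 2 (lastChild): p (no-op, stayed)
After 3 (parentNode): li
After 4 (nextSibling): li (no-op, stayed)
After 5 (firstChild): p
After 6 (parentNode): li
After 7 (firstChild): p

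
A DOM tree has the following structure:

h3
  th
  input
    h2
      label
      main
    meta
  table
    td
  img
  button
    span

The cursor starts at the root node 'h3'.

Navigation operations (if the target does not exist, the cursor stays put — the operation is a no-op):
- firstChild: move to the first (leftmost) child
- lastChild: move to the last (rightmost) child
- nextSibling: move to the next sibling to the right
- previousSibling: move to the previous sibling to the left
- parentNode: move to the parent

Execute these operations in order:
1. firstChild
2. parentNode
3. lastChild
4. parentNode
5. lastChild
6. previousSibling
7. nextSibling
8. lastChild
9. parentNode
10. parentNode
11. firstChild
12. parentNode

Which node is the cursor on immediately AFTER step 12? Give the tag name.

Answer: h3

Derivation:
After 1 (firstChild): th
After 2 (parentNode): h3
After 3 (lastChild): button
After 4 (parentNode): h3
After 5 (lastChild): button
After 6 (previousSibling): img
After 7 (nextSibling): button
After 8 (lastChild): span
After 9 (parentNode): button
After 10 (parentNode): h3
After 11 (firstChild): th
After 12 (parentNode): h3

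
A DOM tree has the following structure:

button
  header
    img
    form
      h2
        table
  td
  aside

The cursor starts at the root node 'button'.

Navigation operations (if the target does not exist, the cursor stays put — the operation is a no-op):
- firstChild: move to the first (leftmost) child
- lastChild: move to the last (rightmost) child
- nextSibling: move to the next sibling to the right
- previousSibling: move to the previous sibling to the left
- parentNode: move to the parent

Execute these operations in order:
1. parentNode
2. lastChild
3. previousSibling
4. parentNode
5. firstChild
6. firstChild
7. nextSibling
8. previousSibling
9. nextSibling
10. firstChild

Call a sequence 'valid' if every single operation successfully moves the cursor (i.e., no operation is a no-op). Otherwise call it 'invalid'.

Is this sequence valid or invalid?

Answer: invalid

Derivation:
After 1 (parentNode): button (no-op, stayed)
After 2 (lastChild): aside
After 3 (previousSibling): td
After 4 (parentNode): button
After 5 (firstChild): header
After 6 (firstChild): img
After 7 (nextSibling): form
After 8 (previousSibling): img
After 9 (nextSibling): form
After 10 (firstChild): h2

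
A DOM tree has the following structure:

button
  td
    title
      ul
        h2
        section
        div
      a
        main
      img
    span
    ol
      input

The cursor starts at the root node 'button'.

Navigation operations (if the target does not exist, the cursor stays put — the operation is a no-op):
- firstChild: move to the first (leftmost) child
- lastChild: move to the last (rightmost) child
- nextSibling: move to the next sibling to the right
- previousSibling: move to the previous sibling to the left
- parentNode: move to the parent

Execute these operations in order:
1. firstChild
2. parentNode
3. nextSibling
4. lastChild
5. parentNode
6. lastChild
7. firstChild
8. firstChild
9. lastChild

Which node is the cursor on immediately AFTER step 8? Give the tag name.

Answer: ul

Derivation:
After 1 (firstChild): td
After 2 (parentNode): button
After 3 (nextSibling): button (no-op, stayed)
After 4 (lastChild): td
After 5 (parentNode): button
After 6 (lastChild): td
After 7 (firstChild): title
After 8 (firstChild): ul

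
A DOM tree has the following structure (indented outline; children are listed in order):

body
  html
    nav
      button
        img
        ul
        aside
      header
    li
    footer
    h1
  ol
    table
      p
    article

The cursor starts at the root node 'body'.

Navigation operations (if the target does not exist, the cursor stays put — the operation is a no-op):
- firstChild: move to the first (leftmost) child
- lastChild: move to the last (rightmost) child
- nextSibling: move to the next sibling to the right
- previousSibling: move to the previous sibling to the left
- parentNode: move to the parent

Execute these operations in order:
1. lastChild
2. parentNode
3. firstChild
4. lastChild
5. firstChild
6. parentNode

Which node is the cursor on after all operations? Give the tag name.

After 1 (lastChild): ol
After 2 (parentNode): body
After 3 (firstChild): html
After 4 (lastChild): h1
After 5 (firstChild): h1 (no-op, stayed)
After 6 (parentNode): html

Answer: html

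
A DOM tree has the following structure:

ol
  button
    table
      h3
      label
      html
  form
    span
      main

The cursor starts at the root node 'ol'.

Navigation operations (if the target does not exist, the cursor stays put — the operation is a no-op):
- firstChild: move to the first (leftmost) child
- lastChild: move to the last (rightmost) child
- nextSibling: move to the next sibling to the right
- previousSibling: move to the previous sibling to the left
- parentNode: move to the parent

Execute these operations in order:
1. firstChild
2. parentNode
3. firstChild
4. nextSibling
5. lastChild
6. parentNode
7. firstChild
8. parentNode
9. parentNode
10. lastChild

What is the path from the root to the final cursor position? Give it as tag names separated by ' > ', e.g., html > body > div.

After 1 (firstChild): button
After 2 (parentNode): ol
After 3 (firstChild): button
After 4 (nextSibling): form
After 5 (lastChild): span
After 6 (parentNode): form
After 7 (firstChild): span
After 8 (parentNode): form
After 9 (parentNode): ol
After 10 (lastChild): form

Answer: ol > form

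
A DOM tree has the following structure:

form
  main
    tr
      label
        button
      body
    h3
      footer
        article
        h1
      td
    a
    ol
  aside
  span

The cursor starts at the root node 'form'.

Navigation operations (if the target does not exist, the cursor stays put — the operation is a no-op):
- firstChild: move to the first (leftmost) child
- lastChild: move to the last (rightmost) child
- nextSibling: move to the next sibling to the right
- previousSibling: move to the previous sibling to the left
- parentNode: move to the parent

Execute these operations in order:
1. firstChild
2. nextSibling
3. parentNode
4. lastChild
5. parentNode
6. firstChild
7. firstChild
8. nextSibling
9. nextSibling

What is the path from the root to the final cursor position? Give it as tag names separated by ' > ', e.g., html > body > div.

Answer: form > main > a

Derivation:
After 1 (firstChild): main
After 2 (nextSibling): aside
After 3 (parentNode): form
After 4 (lastChild): span
After 5 (parentNode): form
After 6 (firstChild): main
After 7 (firstChild): tr
After 8 (nextSibling): h3
After 9 (nextSibling): a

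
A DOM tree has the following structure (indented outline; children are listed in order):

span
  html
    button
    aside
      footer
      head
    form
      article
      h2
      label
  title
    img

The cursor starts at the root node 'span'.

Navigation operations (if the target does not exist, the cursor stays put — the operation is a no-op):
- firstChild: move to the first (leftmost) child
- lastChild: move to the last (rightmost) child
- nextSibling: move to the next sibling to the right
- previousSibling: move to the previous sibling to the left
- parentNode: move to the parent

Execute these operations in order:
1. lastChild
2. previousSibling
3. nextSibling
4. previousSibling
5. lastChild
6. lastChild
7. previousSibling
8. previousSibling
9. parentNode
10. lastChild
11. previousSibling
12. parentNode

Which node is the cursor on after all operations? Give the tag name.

After 1 (lastChild): title
After 2 (previousSibling): html
After 3 (nextSibling): title
After 4 (previousSibling): html
After 5 (lastChild): form
After 6 (lastChild): label
After 7 (previousSibling): h2
After 8 (previousSibling): article
After 9 (parentNode): form
After 10 (lastChild): label
After 11 (previousSibling): h2
After 12 (parentNode): form

Answer: form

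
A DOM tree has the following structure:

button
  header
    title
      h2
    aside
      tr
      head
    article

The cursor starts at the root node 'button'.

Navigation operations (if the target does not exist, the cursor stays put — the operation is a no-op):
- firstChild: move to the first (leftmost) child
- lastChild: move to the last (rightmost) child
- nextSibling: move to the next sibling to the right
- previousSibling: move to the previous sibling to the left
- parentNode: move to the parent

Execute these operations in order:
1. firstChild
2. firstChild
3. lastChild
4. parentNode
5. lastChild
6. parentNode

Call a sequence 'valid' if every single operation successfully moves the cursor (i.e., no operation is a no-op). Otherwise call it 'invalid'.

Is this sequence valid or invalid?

After 1 (firstChild): header
After 2 (firstChild): title
After 3 (lastChild): h2
After 4 (parentNode): title
After 5 (lastChild): h2
After 6 (parentNode): title

Answer: valid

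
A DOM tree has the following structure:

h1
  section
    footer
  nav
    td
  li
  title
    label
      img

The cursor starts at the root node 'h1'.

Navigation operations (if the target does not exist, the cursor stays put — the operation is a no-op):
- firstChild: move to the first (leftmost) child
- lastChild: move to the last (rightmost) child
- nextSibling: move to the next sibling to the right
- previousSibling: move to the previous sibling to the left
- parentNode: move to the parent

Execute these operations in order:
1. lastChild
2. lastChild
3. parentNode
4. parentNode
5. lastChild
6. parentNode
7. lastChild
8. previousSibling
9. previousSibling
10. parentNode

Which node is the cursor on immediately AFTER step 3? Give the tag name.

After 1 (lastChild): title
After 2 (lastChild): label
After 3 (parentNode): title

Answer: title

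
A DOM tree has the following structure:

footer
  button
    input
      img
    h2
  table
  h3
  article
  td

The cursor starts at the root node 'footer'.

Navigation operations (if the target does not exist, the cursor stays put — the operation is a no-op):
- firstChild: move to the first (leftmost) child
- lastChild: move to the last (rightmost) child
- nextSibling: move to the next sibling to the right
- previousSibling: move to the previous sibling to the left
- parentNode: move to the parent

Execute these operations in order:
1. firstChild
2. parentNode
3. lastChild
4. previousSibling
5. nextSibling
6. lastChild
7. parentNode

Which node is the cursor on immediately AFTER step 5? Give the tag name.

Answer: td

Derivation:
After 1 (firstChild): button
After 2 (parentNode): footer
After 3 (lastChild): td
After 4 (previousSibling): article
After 5 (nextSibling): td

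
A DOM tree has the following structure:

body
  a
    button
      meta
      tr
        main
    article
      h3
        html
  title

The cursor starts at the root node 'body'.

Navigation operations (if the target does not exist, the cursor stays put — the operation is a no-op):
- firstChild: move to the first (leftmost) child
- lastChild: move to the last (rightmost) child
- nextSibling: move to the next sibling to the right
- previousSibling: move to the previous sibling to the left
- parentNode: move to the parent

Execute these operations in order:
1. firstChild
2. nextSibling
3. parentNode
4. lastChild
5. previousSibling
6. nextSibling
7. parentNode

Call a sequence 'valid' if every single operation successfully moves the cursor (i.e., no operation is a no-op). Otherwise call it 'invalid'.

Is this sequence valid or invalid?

After 1 (firstChild): a
After 2 (nextSibling): title
After 3 (parentNode): body
After 4 (lastChild): title
After 5 (previousSibling): a
After 6 (nextSibling): title
After 7 (parentNode): body

Answer: valid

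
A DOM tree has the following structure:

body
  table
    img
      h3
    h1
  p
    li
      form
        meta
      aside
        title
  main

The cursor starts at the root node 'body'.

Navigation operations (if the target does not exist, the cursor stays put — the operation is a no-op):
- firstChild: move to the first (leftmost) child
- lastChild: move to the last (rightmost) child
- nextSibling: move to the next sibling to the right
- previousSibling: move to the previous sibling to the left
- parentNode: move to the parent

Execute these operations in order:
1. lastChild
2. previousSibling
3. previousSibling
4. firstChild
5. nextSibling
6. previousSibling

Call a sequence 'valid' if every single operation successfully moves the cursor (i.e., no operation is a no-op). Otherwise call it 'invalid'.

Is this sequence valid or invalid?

Answer: valid

Derivation:
After 1 (lastChild): main
After 2 (previousSibling): p
After 3 (previousSibling): table
After 4 (firstChild): img
After 5 (nextSibling): h1
After 6 (previousSibling): img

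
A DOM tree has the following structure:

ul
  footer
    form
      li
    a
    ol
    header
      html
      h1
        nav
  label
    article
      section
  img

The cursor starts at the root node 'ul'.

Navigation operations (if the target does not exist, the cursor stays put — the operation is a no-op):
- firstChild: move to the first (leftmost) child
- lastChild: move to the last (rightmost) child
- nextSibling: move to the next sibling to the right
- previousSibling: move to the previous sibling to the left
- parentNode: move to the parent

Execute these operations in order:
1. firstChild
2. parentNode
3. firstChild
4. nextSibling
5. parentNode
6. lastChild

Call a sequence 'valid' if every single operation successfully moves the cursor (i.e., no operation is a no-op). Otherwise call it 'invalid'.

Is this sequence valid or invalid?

After 1 (firstChild): footer
After 2 (parentNode): ul
After 3 (firstChild): footer
After 4 (nextSibling): label
After 5 (parentNode): ul
After 6 (lastChild): img

Answer: valid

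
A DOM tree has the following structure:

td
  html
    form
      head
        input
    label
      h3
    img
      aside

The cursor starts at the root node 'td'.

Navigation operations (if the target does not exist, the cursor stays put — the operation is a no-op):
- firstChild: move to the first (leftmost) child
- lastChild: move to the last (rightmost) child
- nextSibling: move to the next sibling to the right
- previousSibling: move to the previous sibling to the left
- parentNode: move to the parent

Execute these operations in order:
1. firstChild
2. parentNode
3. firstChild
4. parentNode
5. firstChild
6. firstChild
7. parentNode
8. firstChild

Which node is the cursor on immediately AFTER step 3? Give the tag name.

After 1 (firstChild): html
After 2 (parentNode): td
After 3 (firstChild): html

Answer: html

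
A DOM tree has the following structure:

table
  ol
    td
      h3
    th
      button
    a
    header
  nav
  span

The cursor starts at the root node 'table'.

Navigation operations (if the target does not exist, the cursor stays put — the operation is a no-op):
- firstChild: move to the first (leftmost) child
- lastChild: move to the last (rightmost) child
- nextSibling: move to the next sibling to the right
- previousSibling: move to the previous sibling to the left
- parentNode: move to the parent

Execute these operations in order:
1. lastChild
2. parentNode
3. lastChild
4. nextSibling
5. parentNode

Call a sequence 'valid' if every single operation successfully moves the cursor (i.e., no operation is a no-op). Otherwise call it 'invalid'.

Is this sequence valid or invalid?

After 1 (lastChild): span
After 2 (parentNode): table
After 3 (lastChild): span
After 4 (nextSibling): span (no-op, stayed)
After 5 (parentNode): table

Answer: invalid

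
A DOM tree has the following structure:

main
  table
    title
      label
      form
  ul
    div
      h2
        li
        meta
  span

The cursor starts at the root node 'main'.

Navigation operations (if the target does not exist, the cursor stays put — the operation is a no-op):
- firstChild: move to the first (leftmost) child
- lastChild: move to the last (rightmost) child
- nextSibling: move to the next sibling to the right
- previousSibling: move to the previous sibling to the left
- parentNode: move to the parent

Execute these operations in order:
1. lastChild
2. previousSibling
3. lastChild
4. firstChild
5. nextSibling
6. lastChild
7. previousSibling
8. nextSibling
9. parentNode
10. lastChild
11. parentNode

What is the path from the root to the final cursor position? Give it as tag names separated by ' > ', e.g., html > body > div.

After 1 (lastChild): span
After 2 (previousSibling): ul
After 3 (lastChild): div
After 4 (firstChild): h2
After 5 (nextSibling): h2 (no-op, stayed)
After 6 (lastChild): meta
After 7 (previousSibling): li
After 8 (nextSibling): meta
After 9 (parentNode): h2
After 10 (lastChild): meta
After 11 (parentNode): h2

Answer: main > ul > div > h2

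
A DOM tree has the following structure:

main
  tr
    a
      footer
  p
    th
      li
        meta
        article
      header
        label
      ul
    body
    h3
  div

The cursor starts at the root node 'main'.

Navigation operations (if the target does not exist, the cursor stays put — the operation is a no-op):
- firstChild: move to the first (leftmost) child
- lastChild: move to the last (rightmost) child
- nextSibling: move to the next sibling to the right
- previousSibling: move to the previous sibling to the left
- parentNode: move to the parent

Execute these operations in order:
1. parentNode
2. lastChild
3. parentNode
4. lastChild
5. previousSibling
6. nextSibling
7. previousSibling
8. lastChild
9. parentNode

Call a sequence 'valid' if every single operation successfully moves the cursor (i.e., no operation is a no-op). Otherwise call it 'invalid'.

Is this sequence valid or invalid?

Answer: invalid

Derivation:
After 1 (parentNode): main (no-op, stayed)
After 2 (lastChild): div
After 3 (parentNode): main
After 4 (lastChild): div
After 5 (previousSibling): p
After 6 (nextSibling): div
After 7 (previousSibling): p
After 8 (lastChild): h3
After 9 (parentNode): p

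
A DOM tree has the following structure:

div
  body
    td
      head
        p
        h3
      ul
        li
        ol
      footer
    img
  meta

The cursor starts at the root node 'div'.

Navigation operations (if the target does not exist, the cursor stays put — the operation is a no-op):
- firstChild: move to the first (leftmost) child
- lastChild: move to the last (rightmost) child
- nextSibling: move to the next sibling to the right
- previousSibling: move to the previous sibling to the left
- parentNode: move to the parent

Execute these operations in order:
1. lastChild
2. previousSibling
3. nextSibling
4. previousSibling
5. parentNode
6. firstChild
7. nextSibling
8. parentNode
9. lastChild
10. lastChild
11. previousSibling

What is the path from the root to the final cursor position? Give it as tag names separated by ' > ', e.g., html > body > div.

Answer: div > body

Derivation:
After 1 (lastChild): meta
After 2 (previousSibling): body
After 3 (nextSibling): meta
After 4 (previousSibling): body
After 5 (parentNode): div
After 6 (firstChild): body
After 7 (nextSibling): meta
After 8 (parentNode): div
After 9 (lastChild): meta
After 10 (lastChild): meta (no-op, stayed)
After 11 (previousSibling): body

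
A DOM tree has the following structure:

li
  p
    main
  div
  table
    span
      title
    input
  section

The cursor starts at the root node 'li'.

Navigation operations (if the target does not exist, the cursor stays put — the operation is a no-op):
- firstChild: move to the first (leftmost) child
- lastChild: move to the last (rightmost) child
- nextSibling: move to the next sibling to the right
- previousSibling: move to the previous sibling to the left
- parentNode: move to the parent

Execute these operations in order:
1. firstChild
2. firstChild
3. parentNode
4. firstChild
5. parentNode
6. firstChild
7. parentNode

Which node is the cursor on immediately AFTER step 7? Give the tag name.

Answer: p

Derivation:
After 1 (firstChild): p
After 2 (firstChild): main
After 3 (parentNode): p
After 4 (firstChild): main
After 5 (parentNode): p
After 6 (firstChild): main
After 7 (parentNode): p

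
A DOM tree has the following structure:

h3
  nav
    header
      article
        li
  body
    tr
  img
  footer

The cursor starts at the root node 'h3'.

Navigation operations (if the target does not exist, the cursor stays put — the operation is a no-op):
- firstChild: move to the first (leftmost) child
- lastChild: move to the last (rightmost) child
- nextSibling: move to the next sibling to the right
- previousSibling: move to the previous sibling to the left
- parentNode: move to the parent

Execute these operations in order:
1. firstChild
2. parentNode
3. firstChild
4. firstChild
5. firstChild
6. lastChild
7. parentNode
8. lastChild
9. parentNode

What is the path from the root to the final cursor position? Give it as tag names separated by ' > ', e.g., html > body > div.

Answer: h3 > nav > header > article

Derivation:
After 1 (firstChild): nav
After 2 (parentNode): h3
After 3 (firstChild): nav
After 4 (firstChild): header
After 5 (firstChild): article
After 6 (lastChild): li
After 7 (parentNode): article
After 8 (lastChild): li
After 9 (parentNode): article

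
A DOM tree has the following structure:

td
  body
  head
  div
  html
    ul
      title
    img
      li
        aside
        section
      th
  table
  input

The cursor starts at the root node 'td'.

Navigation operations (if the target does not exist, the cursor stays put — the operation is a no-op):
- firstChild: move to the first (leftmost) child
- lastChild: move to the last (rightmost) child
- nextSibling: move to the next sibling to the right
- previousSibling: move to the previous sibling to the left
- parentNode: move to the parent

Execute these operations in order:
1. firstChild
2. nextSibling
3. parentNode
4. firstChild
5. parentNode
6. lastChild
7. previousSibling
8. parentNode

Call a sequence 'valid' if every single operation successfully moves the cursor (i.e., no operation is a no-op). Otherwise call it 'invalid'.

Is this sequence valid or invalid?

After 1 (firstChild): body
After 2 (nextSibling): head
After 3 (parentNode): td
After 4 (firstChild): body
After 5 (parentNode): td
After 6 (lastChild): input
After 7 (previousSibling): table
After 8 (parentNode): td

Answer: valid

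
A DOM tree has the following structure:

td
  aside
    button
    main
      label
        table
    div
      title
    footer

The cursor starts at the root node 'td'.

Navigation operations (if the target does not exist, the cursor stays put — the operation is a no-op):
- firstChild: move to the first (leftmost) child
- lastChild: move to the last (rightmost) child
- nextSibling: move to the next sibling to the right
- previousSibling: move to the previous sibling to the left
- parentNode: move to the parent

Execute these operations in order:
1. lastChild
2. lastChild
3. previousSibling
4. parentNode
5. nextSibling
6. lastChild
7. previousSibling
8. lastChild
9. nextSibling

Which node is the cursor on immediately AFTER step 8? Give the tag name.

After 1 (lastChild): aside
After 2 (lastChild): footer
After 3 (previousSibling): div
After 4 (parentNode): aside
After 5 (nextSibling): aside (no-op, stayed)
After 6 (lastChild): footer
After 7 (previousSibling): div
After 8 (lastChild): title

Answer: title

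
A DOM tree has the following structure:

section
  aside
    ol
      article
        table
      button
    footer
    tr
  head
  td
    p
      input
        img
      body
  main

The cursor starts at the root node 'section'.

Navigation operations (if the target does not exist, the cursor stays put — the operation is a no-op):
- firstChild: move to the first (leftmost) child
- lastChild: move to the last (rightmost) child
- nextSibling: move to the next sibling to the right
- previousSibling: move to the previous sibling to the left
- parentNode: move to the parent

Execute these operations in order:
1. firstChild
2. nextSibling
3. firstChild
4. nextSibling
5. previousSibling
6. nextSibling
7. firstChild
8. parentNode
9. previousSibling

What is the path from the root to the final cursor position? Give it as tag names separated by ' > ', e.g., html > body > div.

After 1 (firstChild): aside
After 2 (nextSibling): head
After 3 (firstChild): head (no-op, stayed)
After 4 (nextSibling): td
After 5 (previousSibling): head
After 6 (nextSibling): td
After 7 (firstChild): p
After 8 (parentNode): td
After 9 (previousSibling): head

Answer: section > head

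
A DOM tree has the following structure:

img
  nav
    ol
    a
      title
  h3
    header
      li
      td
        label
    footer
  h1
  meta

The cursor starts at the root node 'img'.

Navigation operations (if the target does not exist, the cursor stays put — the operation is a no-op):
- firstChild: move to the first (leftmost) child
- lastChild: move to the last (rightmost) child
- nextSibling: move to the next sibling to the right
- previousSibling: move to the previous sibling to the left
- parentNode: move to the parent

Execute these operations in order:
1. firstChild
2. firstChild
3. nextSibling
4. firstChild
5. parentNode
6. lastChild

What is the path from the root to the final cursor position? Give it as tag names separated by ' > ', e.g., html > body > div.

After 1 (firstChild): nav
After 2 (firstChild): ol
After 3 (nextSibling): a
After 4 (firstChild): title
After 5 (parentNode): a
After 6 (lastChild): title

Answer: img > nav > a > title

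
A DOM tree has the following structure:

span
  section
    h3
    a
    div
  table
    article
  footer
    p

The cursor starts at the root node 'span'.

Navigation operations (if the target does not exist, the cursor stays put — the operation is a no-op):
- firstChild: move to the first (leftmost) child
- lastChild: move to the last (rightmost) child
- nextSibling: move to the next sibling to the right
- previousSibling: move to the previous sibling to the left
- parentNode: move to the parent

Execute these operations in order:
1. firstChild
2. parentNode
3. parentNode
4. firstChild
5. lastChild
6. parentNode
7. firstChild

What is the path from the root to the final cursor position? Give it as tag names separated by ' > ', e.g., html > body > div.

Answer: span > section > h3

Derivation:
After 1 (firstChild): section
After 2 (parentNode): span
After 3 (parentNode): span (no-op, stayed)
After 4 (firstChild): section
After 5 (lastChild): div
After 6 (parentNode): section
After 7 (firstChild): h3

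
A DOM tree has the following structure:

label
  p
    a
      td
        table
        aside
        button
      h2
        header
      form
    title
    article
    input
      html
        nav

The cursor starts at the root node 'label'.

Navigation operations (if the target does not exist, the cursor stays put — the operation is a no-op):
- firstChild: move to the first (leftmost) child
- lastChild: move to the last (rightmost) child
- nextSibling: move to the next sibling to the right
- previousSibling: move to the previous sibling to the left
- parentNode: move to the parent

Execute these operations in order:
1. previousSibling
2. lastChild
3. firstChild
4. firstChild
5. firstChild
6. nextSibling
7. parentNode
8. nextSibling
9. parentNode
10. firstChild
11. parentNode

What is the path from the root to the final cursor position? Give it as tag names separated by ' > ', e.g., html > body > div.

Answer: label > p > a

Derivation:
After 1 (previousSibling): label (no-op, stayed)
After 2 (lastChild): p
After 3 (firstChild): a
After 4 (firstChild): td
After 5 (firstChild): table
After 6 (nextSibling): aside
After 7 (parentNode): td
After 8 (nextSibling): h2
After 9 (parentNode): a
After 10 (firstChild): td
After 11 (parentNode): a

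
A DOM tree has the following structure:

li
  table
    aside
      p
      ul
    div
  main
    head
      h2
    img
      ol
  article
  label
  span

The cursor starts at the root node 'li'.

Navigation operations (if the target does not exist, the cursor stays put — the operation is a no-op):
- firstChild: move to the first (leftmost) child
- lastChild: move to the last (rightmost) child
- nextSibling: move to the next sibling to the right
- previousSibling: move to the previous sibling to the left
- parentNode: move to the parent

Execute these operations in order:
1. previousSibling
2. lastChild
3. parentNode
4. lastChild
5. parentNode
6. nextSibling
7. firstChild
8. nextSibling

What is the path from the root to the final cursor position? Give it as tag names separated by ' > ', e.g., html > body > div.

Answer: li > main

Derivation:
After 1 (previousSibling): li (no-op, stayed)
After 2 (lastChild): span
After 3 (parentNode): li
After 4 (lastChild): span
After 5 (parentNode): li
After 6 (nextSibling): li (no-op, stayed)
After 7 (firstChild): table
After 8 (nextSibling): main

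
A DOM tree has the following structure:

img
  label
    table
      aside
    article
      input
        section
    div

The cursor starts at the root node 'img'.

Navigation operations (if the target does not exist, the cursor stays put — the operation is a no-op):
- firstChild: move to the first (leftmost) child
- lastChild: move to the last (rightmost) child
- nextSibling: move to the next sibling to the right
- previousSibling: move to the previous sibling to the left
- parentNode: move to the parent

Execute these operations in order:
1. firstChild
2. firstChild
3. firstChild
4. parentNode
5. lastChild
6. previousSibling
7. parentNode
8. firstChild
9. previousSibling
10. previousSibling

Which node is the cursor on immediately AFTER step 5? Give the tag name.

Answer: aside

Derivation:
After 1 (firstChild): label
After 2 (firstChild): table
After 3 (firstChild): aside
After 4 (parentNode): table
After 5 (lastChild): aside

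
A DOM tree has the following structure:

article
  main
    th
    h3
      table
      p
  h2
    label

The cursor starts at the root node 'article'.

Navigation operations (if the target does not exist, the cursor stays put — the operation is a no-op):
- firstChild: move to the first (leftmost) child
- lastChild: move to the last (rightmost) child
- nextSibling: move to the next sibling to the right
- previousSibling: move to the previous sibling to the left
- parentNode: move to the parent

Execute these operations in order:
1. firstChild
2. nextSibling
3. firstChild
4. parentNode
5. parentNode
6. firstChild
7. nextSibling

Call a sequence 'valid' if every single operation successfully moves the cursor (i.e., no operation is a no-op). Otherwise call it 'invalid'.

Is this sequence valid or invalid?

Answer: valid

Derivation:
After 1 (firstChild): main
After 2 (nextSibling): h2
After 3 (firstChild): label
After 4 (parentNode): h2
After 5 (parentNode): article
After 6 (firstChild): main
After 7 (nextSibling): h2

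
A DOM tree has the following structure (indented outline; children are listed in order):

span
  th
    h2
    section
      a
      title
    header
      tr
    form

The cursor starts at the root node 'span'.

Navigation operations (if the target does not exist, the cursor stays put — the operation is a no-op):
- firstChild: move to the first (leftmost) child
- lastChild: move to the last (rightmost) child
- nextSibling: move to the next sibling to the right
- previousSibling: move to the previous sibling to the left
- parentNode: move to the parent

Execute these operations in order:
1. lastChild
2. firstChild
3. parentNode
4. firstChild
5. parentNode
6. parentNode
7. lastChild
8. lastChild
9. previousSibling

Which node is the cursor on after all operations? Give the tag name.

Answer: header

Derivation:
After 1 (lastChild): th
After 2 (firstChild): h2
After 3 (parentNode): th
After 4 (firstChild): h2
After 5 (parentNode): th
After 6 (parentNode): span
After 7 (lastChild): th
After 8 (lastChild): form
After 9 (previousSibling): header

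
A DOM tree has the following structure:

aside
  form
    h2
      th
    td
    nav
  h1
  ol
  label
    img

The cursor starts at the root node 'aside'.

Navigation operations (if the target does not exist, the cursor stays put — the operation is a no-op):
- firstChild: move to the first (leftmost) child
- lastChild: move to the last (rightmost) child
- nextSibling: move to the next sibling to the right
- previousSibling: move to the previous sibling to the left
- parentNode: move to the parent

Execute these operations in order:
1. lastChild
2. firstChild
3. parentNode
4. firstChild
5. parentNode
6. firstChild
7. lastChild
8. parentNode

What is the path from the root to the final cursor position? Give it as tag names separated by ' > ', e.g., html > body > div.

After 1 (lastChild): label
After 2 (firstChild): img
After 3 (parentNode): label
After 4 (firstChild): img
After 5 (parentNode): label
After 6 (firstChild): img
After 7 (lastChild): img (no-op, stayed)
After 8 (parentNode): label

Answer: aside > label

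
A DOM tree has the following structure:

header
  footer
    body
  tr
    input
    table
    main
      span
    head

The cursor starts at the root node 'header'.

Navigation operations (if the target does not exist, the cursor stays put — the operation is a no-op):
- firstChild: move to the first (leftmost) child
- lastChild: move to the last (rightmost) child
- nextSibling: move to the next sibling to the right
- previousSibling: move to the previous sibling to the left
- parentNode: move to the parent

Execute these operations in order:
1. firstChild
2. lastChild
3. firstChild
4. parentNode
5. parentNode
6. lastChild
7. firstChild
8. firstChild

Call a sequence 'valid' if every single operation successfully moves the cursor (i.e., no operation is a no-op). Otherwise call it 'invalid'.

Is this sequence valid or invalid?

Answer: invalid

Derivation:
After 1 (firstChild): footer
After 2 (lastChild): body
After 3 (firstChild): body (no-op, stayed)
After 4 (parentNode): footer
After 5 (parentNode): header
After 6 (lastChild): tr
After 7 (firstChild): input
After 8 (firstChild): input (no-op, stayed)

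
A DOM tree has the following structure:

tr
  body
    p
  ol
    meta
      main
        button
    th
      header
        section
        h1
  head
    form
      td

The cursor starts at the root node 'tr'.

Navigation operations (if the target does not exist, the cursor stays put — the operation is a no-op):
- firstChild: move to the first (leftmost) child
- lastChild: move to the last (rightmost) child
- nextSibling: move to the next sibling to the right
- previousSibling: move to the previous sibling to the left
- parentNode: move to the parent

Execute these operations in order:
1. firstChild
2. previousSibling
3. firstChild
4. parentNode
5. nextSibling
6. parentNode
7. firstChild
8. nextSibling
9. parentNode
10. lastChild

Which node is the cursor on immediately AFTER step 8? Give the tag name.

After 1 (firstChild): body
After 2 (previousSibling): body (no-op, stayed)
After 3 (firstChild): p
After 4 (parentNode): body
After 5 (nextSibling): ol
After 6 (parentNode): tr
After 7 (firstChild): body
After 8 (nextSibling): ol

Answer: ol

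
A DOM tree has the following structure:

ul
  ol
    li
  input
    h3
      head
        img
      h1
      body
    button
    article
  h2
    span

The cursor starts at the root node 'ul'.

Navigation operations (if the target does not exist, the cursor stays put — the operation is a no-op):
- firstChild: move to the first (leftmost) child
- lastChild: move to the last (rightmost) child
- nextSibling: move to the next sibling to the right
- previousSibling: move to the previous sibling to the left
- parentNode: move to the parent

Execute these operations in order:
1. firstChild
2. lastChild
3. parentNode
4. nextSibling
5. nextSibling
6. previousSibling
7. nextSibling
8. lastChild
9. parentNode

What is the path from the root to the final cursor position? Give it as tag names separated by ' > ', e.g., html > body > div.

Answer: ul > h2

Derivation:
After 1 (firstChild): ol
After 2 (lastChild): li
After 3 (parentNode): ol
After 4 (nextSibling): input
After 5 (nextSibling): h2
After 6 (previousSibling): input
After 7 (nextSibling): h2
After 8 (lastChild): span
After 9 (parentNode): h2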